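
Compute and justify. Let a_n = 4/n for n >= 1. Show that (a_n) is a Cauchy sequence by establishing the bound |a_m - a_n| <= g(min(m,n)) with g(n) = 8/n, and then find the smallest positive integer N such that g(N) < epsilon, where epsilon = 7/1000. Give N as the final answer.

For any m, n >= 1, by the triangle inequality:
|a_m - a_n| = |4/m - 4/n| <= 4*1/m + 4*1/n <= 8/min(m,n).
So g(n) = 8/n bounds the Cauchy difference. Since g(n) -> 0, (a_n) is Cauchy.
Now solve g(N) < 7/1000: 8/N < 7/1000 <=> N > 8 / (7/1000) = 8000/7.
The smallest integer strictly greater than 8000/7 is N = 1143.
Check: g(1143) = 8/1143 = 8/1143 < 7/1000; g(1142) = 4/571 >= 7/1000. So N = 1143.

1143


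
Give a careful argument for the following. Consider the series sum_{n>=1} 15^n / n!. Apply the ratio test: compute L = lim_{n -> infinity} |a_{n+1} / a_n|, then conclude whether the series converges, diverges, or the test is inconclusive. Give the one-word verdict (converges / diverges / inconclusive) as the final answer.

Let a_n denote the general term. Form the ratio a_{n+1}/a_n and simplify:
a_{n+1}/a_n = 15/(n + 1)
Take the limit as n -> infinity: L = 0.
Since L = 0 < 1, the ratio test implies the series converges.

converges


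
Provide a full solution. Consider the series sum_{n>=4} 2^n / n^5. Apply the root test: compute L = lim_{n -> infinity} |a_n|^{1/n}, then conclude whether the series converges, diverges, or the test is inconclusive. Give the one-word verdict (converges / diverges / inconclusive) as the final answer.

Let a_n denote the general term. Form |a_n|^(1/n) and simplify:
|a_n|^(1/n) = 2/n^(5/n)
Take the limit as n -> infinity: L = 2.
Since L = 2 > 1, the root test implies divergence.

diverges


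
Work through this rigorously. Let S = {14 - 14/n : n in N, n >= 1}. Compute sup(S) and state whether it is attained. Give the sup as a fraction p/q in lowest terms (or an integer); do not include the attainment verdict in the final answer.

Analysis:
- Values: 0, 7, 28/3, 21/2, ... strictly increasing.
- Minimum is 0 (n=1); inf = 0 (attained).
- 14 - 14/n -> 14 from below; sup = 14, not attained.
Conclusion: sup(S) = 14, not attained in S.

14


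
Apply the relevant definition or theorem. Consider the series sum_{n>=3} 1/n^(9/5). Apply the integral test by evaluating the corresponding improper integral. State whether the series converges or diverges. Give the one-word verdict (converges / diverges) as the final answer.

Let f(x) = x^(-9/5). Then f is positive, continuous, and decreasing on [3, infinity), so the integral test applies.
Compute the improper integral int_{3}^infinity f(x) dx:
  antiderivative F(x) = -5/(4*x^(4/5)).
  As x -> infinity, F(x) -> 0 (since p = 9/5 > 1).
  So int = F(infinity) - F(3) = 0 - (-5*3^(1/5)/12) = 5*3^(1/5)/12.
  Finite, so by the integral test, the series converges.

converges


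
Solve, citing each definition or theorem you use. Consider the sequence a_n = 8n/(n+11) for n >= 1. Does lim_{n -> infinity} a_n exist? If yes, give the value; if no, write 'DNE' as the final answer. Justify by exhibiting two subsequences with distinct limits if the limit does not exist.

Examine the behaviour of a_n along subsequences.
Even-n subsequence a_{2k} = 8(2k)/(2k+11) -> 8. Odd-n subsequence a_{2k+1} = 8(2k+1)/(2k+12) -> 8. Both tend to 8, which suggests the limit is 8; verify directly.
|a_n - 8| = |8n - 8(n+11)| / (n+11) = 88/(n+11) < 88/n for every n >= 1.
Given epsilon > 0, choose a positive integer N > 88/epsilon. Then for all n >= N, |a_n - 8| < 88/n <= 88/N < epsilon.
So by the definition of the limit, lim a_n exists and equals 8.

8


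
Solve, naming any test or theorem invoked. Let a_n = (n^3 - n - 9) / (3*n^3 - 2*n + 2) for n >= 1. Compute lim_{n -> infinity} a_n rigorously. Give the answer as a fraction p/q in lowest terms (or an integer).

Divide numerator and denominator by n^3, the highest power:
numerator / n^3 = 1 - 1/n^2 - 9/n^3
denominator / n^3 = 3 - 2/n^2 + 2/n^3
As n -> infinity, all terms of the form c/n^k (k >= 1) tend to 0.
So numerator / n^3 -> 1 and denominator / n^3 -> 3.
Therefore lim a_n = 1/3.

1/3


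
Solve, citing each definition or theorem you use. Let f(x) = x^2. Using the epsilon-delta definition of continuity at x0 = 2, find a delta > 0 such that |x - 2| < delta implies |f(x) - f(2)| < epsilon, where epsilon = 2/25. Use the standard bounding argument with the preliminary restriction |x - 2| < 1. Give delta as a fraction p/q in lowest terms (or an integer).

Factor: |x^2 - (2)^2| = |x - 2| * |x + 2|.
Impose |x - 2| < 1 first. Then |x + 2| = |(x - 2) + 2*(2)| <= |x - 2| + 2*|2| < 1 + 4 = 5.
So |x^2 - (2)^2| < delta * 5.
We need delta * 5 <= 2/25, i.e. delta <= 2/25/5 = 2/125.
Since 2/125 < 1, this is tighter than 1; take delta = 2/125.
So delta = 2/125 works.

2/125


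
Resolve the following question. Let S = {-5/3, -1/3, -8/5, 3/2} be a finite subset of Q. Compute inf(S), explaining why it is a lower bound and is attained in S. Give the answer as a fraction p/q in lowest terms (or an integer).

S is finite, so inf(S) = min(S).
Sorted increasing:
-5/3, -8/5, -1/3, 3/2
The extremum is -5/3.
For every x in S, x >= -5/3. And -5/3 is in S, so it is attained.
Therefore inf(S) = -5/3.

-5/3


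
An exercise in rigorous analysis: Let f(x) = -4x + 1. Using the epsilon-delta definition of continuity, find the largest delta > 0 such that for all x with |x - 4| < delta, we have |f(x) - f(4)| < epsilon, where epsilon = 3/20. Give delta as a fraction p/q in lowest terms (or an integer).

We compute f(4) = -4*(4) + 1 = -15.
|f(x) - f(4)| = |-4x + 1 - (-15)| = |-4(x - 4)| = 4|x - 4|.
We need 4|x - 4| < 3/20, i.e. |x - 4| < 3/20 / 4 = 3/80.
So any delta <= 3/80 works. Conversely, if delta > 3/80, then x = 4 + 3/80 satisfies |x - 4| = 3/80 < delta but |f(x) - f(4)| = 4 * 3/80 = 3/20, which is not < 3/20; so no larger delta works.
Hence the largest such delta is 3/80.

3/80


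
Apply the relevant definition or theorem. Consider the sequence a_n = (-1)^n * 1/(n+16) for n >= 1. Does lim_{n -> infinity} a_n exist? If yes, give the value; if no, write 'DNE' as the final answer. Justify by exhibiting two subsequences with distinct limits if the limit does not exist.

Examine the behaviour of a_n along subsequences.
Even-n subsequence a_{2k} = 1/(2k+16) -> 0. Odd-n subsequence a_{2k+1} = -1/(2k+17) -> 0. Both tend to 0, which suggests the limit is 0; verify directly.
|a_n - 0| = 1/(n+16) < 1/n for every n >= 1.
Given epsilon > 0, choose a positive integer N > 1/epsilon. Then for all n >= N, |a_n| < 1/n <= 1/N < epsilon.
So by the definition of the limit, lim a_n exists and equals 0.

0


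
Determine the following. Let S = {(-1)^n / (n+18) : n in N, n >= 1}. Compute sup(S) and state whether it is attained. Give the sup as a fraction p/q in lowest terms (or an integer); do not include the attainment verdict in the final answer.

Analysis:
- Values: -1/19, 1/20, -1/21, 1/22, -1/23, ...
- Positive terms (even n): 1/(2+18), 1/(4+18), ... decreasing -> max = 1/20 (n=2).
- Negative terms (odd n): -1/(1+18), -1/(3+18), ... increasing -> min = -1/19 (n=1).
- So sup = 1/20 (attained at n=2); inf = -1/19 (attained at n=1).
Conclusion: sup(S) = 1/20, attained in S.

1/20


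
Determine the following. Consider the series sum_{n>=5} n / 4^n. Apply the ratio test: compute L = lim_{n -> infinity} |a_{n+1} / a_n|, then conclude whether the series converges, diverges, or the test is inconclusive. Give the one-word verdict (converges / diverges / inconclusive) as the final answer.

Let a_n denote the general term. Form the ratio a_{n+1}/a_n and simplify:
a_{n+1}/a_n = (n + 1)/(4*n)
Take the limit as n -> infinity: L = 1/4.
Since L = 1/4 < 1, the ratio test implies the series converges.

converges


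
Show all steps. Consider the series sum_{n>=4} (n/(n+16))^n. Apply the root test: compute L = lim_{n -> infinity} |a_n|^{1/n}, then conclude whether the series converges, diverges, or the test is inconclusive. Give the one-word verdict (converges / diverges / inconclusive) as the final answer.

Let a_n denote the general term. Form |a_n|^(1/n) and simplify:
|a_n|^(1/n) = n/(n + 16)
Take the limit as n -> infinity: L = 1.
Since L = 1, the root test is inconclusive. (In fact a_n = (n/(n+16))^n -> e^(-16) != 0, so the nth-term test shows divergence; but the root test itself gives no conclusion.)

inconclusive


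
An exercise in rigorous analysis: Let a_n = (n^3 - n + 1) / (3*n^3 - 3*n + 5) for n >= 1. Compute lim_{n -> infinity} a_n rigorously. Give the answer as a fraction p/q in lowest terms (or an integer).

Divide numerator and denominator by n^3, the highest power:
numerator / n^3 = 1 - 1/n^2 + n^(-3)
denominator / n^3 = 3 - 3/n^2 + 5/n^3
As n -> infinity, all terms of the form c/n^k (k >= 1) tend to 0.
So numerator / n^3 -> 1 and denominator / n^3 -> 3.
Therefore lim a_n = 1/3.

1/3


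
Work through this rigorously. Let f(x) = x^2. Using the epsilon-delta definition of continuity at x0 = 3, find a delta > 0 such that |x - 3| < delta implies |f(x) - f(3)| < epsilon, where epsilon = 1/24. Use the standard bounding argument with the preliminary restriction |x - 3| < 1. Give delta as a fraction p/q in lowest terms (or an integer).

Factor: |x^2 - (3)^2| = |x - 3| * |x + 3|.
Impose |x - 3| < 1 first. Then |x + 3| = |(x - 3) + 2*(3)| <= |x - 3| + 2*|3| < 1 + 6 = 7.
So |x^2 - (3)^2| < delta * 7.
We need delta * 7 <= 1/24, i.e. delta <= 1/24/7 = 1/168.
Since 1/168 < 1, this is tighter than 1; take delta = 1/168.
So delta = 1/168 works.

1/168


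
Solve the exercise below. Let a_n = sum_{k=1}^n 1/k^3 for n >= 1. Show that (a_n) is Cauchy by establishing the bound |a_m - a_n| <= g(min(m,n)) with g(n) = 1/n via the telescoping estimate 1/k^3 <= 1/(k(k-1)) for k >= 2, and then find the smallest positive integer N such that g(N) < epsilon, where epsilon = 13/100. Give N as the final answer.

For m > n >= 1: |a_m - a_n| = sum_{k=n+1}^m 1/k^3.
Use 1/k^3 <= 1/(k(k-1)) = 1/(k-1) - 1/k for k >= 2 (which holds since k^3 >= k^2 >= k(k-1) for k >= 2):
sum_{k=n+1}^m 1/k^3 <= sum_{k=n+1}^m (1/(k-1) - 1/k) = 1/n - 1/m <= 1/n.
By symmetry the same bound holds with n,m swapped, so |a_m - a_n| <= 1/min(m,n) = g(min(m,n)). Since g(n) -> 0, (a_n) is Cauchy.
Now solve g(N) < 13/100: 1/N < 13/100 <=> N > 1/(13/100) = 100/13.
The smallest integer strictly greater than 100/13 is N = 8.
Check: g(8) = 1/8 < 13/100; g(7) = 1/7 >= 13/100. So N = 8.

8


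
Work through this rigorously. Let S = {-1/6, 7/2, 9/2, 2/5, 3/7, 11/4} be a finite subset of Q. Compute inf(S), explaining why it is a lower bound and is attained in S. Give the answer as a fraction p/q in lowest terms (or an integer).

S is finite, so inf(S) = min(S).
Sorted increasing:
-1/6, 2/5, 3/7, 11/4, 7/2, 9/2
The extremum is -1/6.
For every x in S, x >= -1/6. And -1/6 is in S, so it is attained.
Therefore inf(S) = -1/6.

-1/6


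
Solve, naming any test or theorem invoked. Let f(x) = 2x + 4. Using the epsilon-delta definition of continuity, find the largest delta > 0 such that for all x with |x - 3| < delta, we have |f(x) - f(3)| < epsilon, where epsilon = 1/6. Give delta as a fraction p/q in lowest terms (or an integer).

We compute f(3) = 2*(3) + 4 = 10.
|f(x) - f(3)| = |2x + 4 - (10)| = |2(x - 3)| = 2|x - 3|.
We need 2|x - 3| < 1/6, i.e. |x - 3| < 1/6 / 2 = 1/12.
So any delta <= 1/12 works. Conversely, if delta > 1/12, then x = 3 + 1/12 satisfies |x - 3| = 1/12 < delta but |f(x) - f(3)| = 2 * 1/12 = 1/6, which is not < 1/6; so no larger delta works.
Hence the largest such delta is 1/12.

1/12


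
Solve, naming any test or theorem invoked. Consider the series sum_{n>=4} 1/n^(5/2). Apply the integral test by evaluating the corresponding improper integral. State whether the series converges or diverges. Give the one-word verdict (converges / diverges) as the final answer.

Let f(x) = x^(-5/2). Then f is positive, continuous, and decreasing on [4, infinity), so the integral test applies.
Compute the improper integral int_{4}^infinity f(x) dx:
  antiderivative F(x) = -2/(3*x^(3/2)).
  As x -> infinity, F(x) -> 0 (since p = 5/2 > 1).
  So int = F(infinity) - F(4) = 0 - (-1/12) = 1/12.
  Finite, so by the integral test, the series converges.

converges


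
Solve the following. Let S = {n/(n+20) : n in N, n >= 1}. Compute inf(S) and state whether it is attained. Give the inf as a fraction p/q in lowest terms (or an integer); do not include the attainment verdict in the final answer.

Analysis:
- Values: 1/21, 1/11, 3/23, 1/6, ... strictly increasing.
- Minimum is 1/21 (n=1); inf = 1/21 (attained).
- n/(n+20) = 1 - 20/(n+20) -> 1 from below as n -> infinity, and never equals 1.
- So sup = 1 (not attained).
Conclusion: inf(S) = 1/21, attained in S.

1/21


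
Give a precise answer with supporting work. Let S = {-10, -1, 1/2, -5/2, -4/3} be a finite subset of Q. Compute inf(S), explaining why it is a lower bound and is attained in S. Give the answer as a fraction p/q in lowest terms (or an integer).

S is finite, so inf(S) = min(S).
Sorted increasing:
-10, -5/2, -4/3, -1, 1/2
The extremum is -10.
For every x in S, x >= -10. And -10 is in S, so it is attained.
Therefore inf(S) = -10.

-10


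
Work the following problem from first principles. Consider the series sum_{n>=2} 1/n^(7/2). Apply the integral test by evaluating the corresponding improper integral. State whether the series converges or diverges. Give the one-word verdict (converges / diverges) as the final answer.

Let f(x) = x^(-7/2). Then f is positive, continuous, and decreasing on [2, infinity), so the integral test applies.
Compute the improper integral int_{2}^infinity f(x) dx:
  antiderivative F(x) = -2/(5*x^(5/2)).
  As x -> infinity, F(x) -> 0 (since p = 7/2 > 1).
  So int = F(infinity) - F(2) = 0 - (-sqrt(2)/20) = sqrt(2)/20.
  Finite, so by the integral test, the series converges.

converges


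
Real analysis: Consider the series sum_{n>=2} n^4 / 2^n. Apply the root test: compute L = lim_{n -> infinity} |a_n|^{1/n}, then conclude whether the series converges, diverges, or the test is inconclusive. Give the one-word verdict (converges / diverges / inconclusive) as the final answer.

Let a_n denote the general term. Form |a_n|^(1/n) and simplify:
|a_n|^(1/n) = n^(4/n)/2
Take the limit as n -> infinity: L = 1/2.
Since L = 1/2 < 1, the root test implies convergence.

converges


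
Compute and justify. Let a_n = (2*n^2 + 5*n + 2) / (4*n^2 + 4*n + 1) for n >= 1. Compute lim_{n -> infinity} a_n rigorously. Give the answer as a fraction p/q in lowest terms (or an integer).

Divide numerator and denominator by n^2, the highest power:
numerator / n^2 = 2 + 5/n + 2/n^2
denominator / n^2 = 4 + 4/n + n^(-2)
As n -> infinity, all terms of the form c/n^k (k >= 1) tend to 0.
So numerator / n^2 -> 2 and denominator / n^2 -> 4.
Therefore lim a_n = 1/2.

1/2


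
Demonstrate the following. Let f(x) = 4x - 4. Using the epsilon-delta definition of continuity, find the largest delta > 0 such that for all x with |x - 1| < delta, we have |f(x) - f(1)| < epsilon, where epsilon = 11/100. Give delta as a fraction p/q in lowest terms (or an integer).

We compute f(1) = 4*(1) - 4 = 0.
|f(x) - f(1)| = |4x - 4 - (0)| = |4(x - 1)| = 4|x - 1|.
We need 4|x - 1| < 11/100, i.e. |x - 1| < 11/100 / 4 = 11/400.
So any delta <= 11/400 works. Conversely, if delta > 11/400, then x = 1 + 11/400 satisfies |x - 1| = 11/400 < delta but |f(x) - f(1)| = 4 * 11/400 = 11/100, which is not < 11/100; so no larger delta works.
Hence the largest such delta is 11/400.

11/400


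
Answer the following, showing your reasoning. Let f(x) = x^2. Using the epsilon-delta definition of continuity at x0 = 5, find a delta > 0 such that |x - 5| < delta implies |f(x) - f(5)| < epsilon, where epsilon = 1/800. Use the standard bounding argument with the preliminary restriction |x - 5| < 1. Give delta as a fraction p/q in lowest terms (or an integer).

Factor: |x^2 - (5)^2| = |x - 5| * |x + 5|.
Impose |x - 5| < 1 first. Then |x + 5| = |(x - 5) + 2*(5)| <= |x - 5| + 2*|5| < 1 + 10 = 11.
So |x^2 - (5)^2| < delta * 11.
We need delta * 11 <= 1/800, i.e. delta <= 1/800/11 = 1/8800.
Since 1/8800 < 1, this is tighter than 1; take delta = 1/8800.
So delta = 1/8800 works.

1/8800


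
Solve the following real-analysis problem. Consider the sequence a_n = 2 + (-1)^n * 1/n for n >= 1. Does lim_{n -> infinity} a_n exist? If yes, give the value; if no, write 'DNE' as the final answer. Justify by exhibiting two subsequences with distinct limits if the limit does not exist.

Examine the behaviour of a_n along subsequences.
Even-n subsequence a_{2k} = 2 + 1/(2k) -> 2. Odd-n subsequence a_{2k+1} = 2 - 1/(2k+1) -> 2. Both tend to 2, which suggests the limit is 2; verify directly.
|a_n - 2| = |(-1)^n * 1/n| = 1/n for every n >= 1.
Given epsilon > 0, choose a positive integer N > 1/epsilon. Then for all n >= N, |a_n - 2| = 1/n <= 1/N < epsilon.
So by the definition of the limit, lim a_n exists and equals 2.

2


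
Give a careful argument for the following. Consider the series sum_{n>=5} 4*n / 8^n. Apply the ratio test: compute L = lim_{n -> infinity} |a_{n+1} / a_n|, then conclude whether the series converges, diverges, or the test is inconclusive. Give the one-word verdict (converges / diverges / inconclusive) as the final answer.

Let a_n denote the general term. Form the ratio a_{n+1}/a_n and simplify:
a_{n+1}/a_n = (n + 1)/(8*n)
Take the limit as n -> infinity: L = 1/8.
Since L = 1/8 < 1, the ratio test implies the series converges.

converges


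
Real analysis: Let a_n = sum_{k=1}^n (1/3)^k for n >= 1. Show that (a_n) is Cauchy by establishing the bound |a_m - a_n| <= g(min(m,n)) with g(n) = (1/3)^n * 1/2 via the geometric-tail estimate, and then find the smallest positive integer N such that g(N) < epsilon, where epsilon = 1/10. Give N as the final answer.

For m > n >= 1: |a_m - a_n| = sum_{k=n+1}^m (1/3)^k < sum_{k=n+1}^infinity (1/3)^k = (1/3)^(n+1) / (1 - 1/3) = (1/3)^n * (1/3) * (3/2) = (1/3)^n * 1/2.
So g(n) = (1/3)^n / 2. Since g(n) -> 0, (a_n) is Cauchy.
Now solve g(N) < 1/10: (1/3)^N / 2 < 1/10 <=> 3^N > 1 / (2 * 1/10) = 5.
Check powers of 3: 3^1 = 3 <= 5, 3^2 = 9 > 5.
So the smallest such N is 2. Check: g(2) = 1/(2 * 9) = 1/18 < 1/10.

2


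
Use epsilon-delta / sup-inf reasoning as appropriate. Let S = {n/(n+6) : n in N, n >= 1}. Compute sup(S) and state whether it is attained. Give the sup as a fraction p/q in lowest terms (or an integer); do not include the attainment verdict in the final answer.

Analysis:
- Values: 1/7, 1/4, 1/3, 2/5, ... strictly increasing.
- Minimum is 1/7 (n=1); inf = 1/7 (attained).
- n/(n+6) = 1 - 6/(n+6) -> 1 from below as n -> infinity, and never equals 1.
- So sup = 1 (not attained).
Conclusion: sup(S) = 1, not attained in S.

1


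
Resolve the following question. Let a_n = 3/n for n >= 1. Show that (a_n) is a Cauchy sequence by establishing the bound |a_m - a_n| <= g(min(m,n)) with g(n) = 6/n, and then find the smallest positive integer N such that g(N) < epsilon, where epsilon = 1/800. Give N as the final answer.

For any m, n >= 1, by the triangle inequality:
|a_m - a_n| = |3/m - 3/n| <= 3*1/m + 3*1/n <= 6/min(m,n).
So g(n) = 6/n bounds the Cauchy difference. Since g(n) -> 0, (a_n) is Cauchy.
Now solve g(N) < 1/800: 6/N < 1/800 <=> N > 6 / (1/800) = 4800.
The smallest integer strictly greater than 4800 is N = 4801.
Check: g(4801) = 6/4801 = 6/4801 < 1/800; g(4800) = 1/800 >= 1/800. So N = 4801.

4801


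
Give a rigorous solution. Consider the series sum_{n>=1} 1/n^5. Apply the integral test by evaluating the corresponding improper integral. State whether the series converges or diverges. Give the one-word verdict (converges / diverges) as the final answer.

Let f(x) = x^(-5). Then f is positive, continuous, and decreasing on [1, infinity), so the integral test applies.
Compute the improper integral int_{1}^infinity f(x) dx:
  antiderivative F(x) = -1/(4*x^4).
  As x -> infinity, F(x) -> 0 (since p = 5 > 1).
  So int = F(infinity) - F(1) = 0 - (-1/4) = 1/4.
  Finite, so by the integral test, the series converges.

converges


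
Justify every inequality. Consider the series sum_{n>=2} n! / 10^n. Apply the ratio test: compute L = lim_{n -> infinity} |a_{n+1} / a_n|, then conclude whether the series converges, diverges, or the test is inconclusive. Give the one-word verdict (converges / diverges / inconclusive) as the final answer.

Let a_n denote the general term. Form the ratio a_{n+1}/a_n and simplify:
a_{n+1}/a_n = n/10 + 1/10
Take the limit as n -> infinity: L = infinity.
Since L = infinity > 1 (or L = infinity), the ratio test implies the series diverges.

diverges


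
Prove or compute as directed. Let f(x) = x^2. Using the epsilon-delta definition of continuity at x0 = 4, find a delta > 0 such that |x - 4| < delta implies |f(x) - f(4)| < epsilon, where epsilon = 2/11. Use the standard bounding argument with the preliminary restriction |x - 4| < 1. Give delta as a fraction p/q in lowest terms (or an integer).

Factor: |x^2 - (4)^2| = |x - 4| * |x + 4|.
Impose |x - 4| < 1 first. Then |x + 4| = |(x - 4) + 2*(4)| <= |x - 4| + 2*|4| < 1 + 8 = 9.
So |x^2 - (4)^2| < delta * 9.
We need delta * 9 <= 2/11, i.e. delta <= 2/11/9 = 2/99.
Since 2/99 < 1, this is tighter than 1; take delta = 2/99.
So delta = 2/99 works.

2/99


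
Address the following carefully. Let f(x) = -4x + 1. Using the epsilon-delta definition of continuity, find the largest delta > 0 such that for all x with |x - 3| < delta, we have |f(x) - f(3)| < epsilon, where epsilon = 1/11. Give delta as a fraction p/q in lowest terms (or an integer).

We compute f(3) = -4*(3) + 1 = -11.
|f(x) - f(3)| = |-4x + 1 - (-11)| = |-4(x - 3)| = 4|x - 3|.
We need 4|x - 3| < 1/11, i.e. |x - 3| < 1/11 / 4 = 1/44.
So any delta <= 1/44 works. Conversely, if delta > 1/44, then x = 3 + 1/44 satisfies |x - 3| = 1/44 < delta but |f(x) - f(3)| = 4 * 1/44 = 1/11, which is not < 1/11; so no larger delta works.
Hence the largest such delta is 1/44.

1/44


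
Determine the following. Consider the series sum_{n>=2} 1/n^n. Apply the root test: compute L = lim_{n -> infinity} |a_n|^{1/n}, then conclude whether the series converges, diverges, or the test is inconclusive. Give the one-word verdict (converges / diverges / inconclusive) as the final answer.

Let a_n denote the general term. Form |a_n|^(1/n) and simplify:
|a_n|^(1/n) = 1/n
Take the limit as n -> infinity: L = 0.
Since L = 0 < 1, the root test implies convergence.

converges


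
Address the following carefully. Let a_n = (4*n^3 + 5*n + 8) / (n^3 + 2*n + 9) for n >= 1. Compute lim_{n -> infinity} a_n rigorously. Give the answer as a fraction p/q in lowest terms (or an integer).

Divide numerator and denominator by n^3, the highest power:
numerator / n^3 = 4 + 5/n^2 + 8/n^3
denominator / n^3 = 1 + 2/n^2 + 9/n^3
As n -> infinity, all terms of the form c/n^k (k >= 1) tend to 0.
So numerator / n^3 -> 4 and denominator / n^3 -> 1.
Therefore lim a_n = 4.

4


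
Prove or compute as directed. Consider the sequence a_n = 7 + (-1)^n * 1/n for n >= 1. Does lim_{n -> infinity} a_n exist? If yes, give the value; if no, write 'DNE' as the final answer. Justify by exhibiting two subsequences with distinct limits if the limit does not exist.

Examine the behaviour of a_n along subsequences.
Even-n subsequence a_{2k} = 7 + 1/(2k) -> 7. Odd-n subsequence a_{2k+1} = 7 - 1/(2k+1) -> 7. Both tend to 7, which suggests the limit is 7; verify directly.
|a_n - 7| = |(-1)^n * 1/n| = 1/n for every n >= 1.
Given epsilon > 0, choose a positive integer N > 1/epsilon. Then for all n >= N, |a_n - 7| = 1/n <= 1/N < epsilon.
So by the definition of the limit, lim a_n exists and equals 7.

7


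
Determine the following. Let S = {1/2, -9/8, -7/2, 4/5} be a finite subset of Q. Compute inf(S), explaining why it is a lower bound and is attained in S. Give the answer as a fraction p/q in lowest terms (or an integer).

S is finite, so inf(S) = min(S).
Sorted increasing:
-7/2, -9/8, 1/2, 4/5
The extremum is -7/2.
For every x in S, x >= -7/2. And -7/2 is in S, so it is attained.
Therefore inf(S) = -7/2.

-7/2


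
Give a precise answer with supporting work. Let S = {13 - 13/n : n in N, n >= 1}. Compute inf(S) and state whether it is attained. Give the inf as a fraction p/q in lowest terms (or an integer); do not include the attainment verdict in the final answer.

Analysis:
- Values: 0, 13/2, 26/3, 39/4, ... strictly increasing.
- Minimum is 0 (n=1); inf = 0 (attained).
- 13 - 13/n -> 13 from below; sup = 13, not attained.
Conclusion: inf(S) = 0, attained in S.

0


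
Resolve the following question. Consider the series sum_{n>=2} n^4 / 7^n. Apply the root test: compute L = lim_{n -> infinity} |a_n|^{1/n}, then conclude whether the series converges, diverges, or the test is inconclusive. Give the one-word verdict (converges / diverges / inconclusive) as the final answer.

Let a_n denote the general term. Form |a_n|^(1/n) and simplify:
|a_n|^(1/n) = n^(4/n)/7
Take the limit as n -> infinity: L = 1/7.
Since L = 1/7 < 1, the root test implies convergence.

converges


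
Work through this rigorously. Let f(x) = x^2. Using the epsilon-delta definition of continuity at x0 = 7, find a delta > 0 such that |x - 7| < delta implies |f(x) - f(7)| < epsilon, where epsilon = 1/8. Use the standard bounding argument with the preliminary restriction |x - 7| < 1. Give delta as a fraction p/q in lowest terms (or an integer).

Factor: |x^2 - (7)^2| = |x - 7| * |x + 7|.
Impose |x - 7| < 1 first. Then |x + 7| = |(x - 7) + 2*(7)| <= |x - 7| + 2*|7| < 1 + 14 = 15.
So |x^2 - (7)^2| < delta * 15.
We need delta * 15 <= 1/8, i.e. delta <= 1/8/15 = 1/120.
Since 1/120 < 1, this is tighter than 1; take delta = 1/120.
So delta = 1/120 works.

1/120


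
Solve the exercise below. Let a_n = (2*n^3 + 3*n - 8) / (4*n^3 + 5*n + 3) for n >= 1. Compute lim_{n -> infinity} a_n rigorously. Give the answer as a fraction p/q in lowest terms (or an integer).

Divide numerator and denominator by n^3, the highest power:
numerator / n^3 = 2 + 3/n^2 - 8/n^3
denominator / n^3 = 4 + 5/n^2 + 3/n^3
As n -> infinity, all terms of the form c/n^k (k >= 1) tend to 0.
So numerator / n^3 -> 2 and denominator / n^3 -> 4.
Therefore lim a_n = 1/2.

1/2


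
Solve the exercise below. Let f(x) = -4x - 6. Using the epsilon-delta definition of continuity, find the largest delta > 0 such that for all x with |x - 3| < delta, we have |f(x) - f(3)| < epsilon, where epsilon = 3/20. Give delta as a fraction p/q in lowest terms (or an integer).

We compute f(3) = -4*(3) - 6 = -18.
|f(x) - f(3)| = |-4x - 6 - (-18)| = |-4(x - 3)| = 4|x - 3|.
We need 4|x - 3| < 3/20, i.e. |x - 3| < 3/20 / 4 = 3/80.
So any delta <= 3/80 works. Conversely, if delta > 3/80, then x = 3 + 3/80 satisfies |x - 3| = 3/80 < delta but |f(x) - f(3)| = 4 * 3/80 = 3/20, which is not < 3/20; so no larger delta works.
Hence the largest such delta is 3/80.

3/80


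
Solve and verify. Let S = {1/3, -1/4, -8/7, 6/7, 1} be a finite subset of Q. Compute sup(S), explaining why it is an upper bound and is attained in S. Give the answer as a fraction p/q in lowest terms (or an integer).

S is finite, so sup(S) = max(S).
Sorted decreasing:
1, 6/7, 1/3, -1/4, -8/7
The extremum is 1.
For every x in S, x <= 1. And 1 is in S, so it is attained.
Therefore sup(S) = 1.

1


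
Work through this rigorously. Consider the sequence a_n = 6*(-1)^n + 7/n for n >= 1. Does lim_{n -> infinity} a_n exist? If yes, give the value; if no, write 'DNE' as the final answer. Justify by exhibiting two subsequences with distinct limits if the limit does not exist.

Examine the behaviour of a_n along subsequences.
a_{2k} = 6 + 7/(2k) -> 6. a_{2k+1} = -6 + 7/(2k+1) -> -6.
Since these two subsequential limits are 6 and -6, distinct, the full sequence cannot converge (a convergent sequence has all subsequences tending to the same limit). So lim a_n does not exist.

DNE


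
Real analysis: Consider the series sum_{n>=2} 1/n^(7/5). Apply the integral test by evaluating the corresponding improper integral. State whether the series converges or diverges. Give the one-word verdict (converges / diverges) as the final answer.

Let f(x) = x^(-7/5). Then f is positive, continuous, and decreasing on [2, infinity), so the integral test applies.
Compute the improper integral int_{2}^infinity f(x) dx:
  antiderivative F(x) = -5/(2*x^(2/5)).
  As x -> infinity, F(x) -> 0 (since p = 7/5 > 1).
  So int = F(infinity) - F(2) = 0 - (-5*2^(3/5)/4) = 5*2^(3/5)/4.
  Finite, so by the integral test, the series converges.

converges


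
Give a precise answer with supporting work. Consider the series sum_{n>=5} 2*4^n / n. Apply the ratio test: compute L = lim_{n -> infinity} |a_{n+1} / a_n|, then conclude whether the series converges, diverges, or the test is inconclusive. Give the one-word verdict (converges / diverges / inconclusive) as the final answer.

Let a_n denote the general term. Form the ratio a_{n+1}/a_n and simplify:
a_{n+1}/a_n = 4*n/(n + 1)
Take the limit as n -> infinity: L = 4.
Since L = 4 > 1 (or L = infinity), the ratio test implies the series diverges.

diverges


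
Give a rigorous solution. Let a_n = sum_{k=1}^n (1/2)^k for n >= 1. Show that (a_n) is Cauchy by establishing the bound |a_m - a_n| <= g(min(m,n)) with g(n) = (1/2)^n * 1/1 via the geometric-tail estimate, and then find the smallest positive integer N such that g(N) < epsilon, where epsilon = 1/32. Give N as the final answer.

For m > n >= 1: |a_m - a_n| = sum_{k=n+1}^m (1/2)^k < sum_{k=n+1}^infinity (1/2)^k = (1/2)^(n+1) / (1 - 1/2) = (1/2)^n * (1/2) * (2/1) = (1/2)^n * 1/1.
So g(n) = (1/2)^n / 1. Since g(n) -> 0, (a_n) is Cauchy.
Now solve g(N) < 1/32: (1/2)^N / 1 < 1/32 <=> 2^N > 1 / (1 * 1/32) = 32.
Check powers of 2: 2^5 = 32 <= 32, 2^6 = 64 > 32.
So the smallest such N is 6. Check: g(6) = 1/(1 * 64) = 1/64 < 1/32.

6


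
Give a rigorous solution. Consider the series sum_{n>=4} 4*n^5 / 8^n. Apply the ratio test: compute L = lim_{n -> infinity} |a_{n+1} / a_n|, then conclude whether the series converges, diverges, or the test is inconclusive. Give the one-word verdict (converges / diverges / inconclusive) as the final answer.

Let a_n denote the general term. Form the ratio a_{n+1}/a_n and simplify:
a_{n+1}/a_n = (n + 1)^5/(8*n^5)
Take the limit as n -> infinity: L = 1/8.
Since L = 1/8 < 1, the ratio test implies the series converges.

converges


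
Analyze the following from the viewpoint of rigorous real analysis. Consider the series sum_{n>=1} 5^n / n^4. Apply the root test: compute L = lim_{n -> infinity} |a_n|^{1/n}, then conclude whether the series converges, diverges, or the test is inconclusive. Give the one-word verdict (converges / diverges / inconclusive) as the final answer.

Let a_n denote the general term. Form |a_n|^(1/n) and simplify:
|a_n|^(1/n) = 5/n^(4/n)
Take the limit as n -> infinity: L = 5.
Since L = 5 > 1, the root test implies divergence.

diverges


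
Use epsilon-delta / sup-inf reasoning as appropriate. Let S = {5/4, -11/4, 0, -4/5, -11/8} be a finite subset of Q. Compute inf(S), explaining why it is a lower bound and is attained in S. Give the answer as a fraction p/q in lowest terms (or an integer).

S is finite, so inf(S) = min(S).
Sorted increasing:
-11/4, -11/8, -4/5, 0, 5/4
The extremum is -11/4.
For every x in S, x >= -11/4. And -11/4 is in S, so it is attained.
Therefore inf(S) = -11/4.

-11/4


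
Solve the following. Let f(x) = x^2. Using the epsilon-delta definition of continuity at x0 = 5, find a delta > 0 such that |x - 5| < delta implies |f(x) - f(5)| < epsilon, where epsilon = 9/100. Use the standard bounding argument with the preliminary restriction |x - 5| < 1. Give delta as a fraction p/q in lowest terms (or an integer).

Factor: |x^2 - (5)^2| = |x - 5| * |x + 5|.
Impose |x - 5| < 1 first. Then |x + 5| = |(x - 5) + 2*(5)| <= |x - 5| + 2*|5| < 1 + 10 = 11.
So |x^2 - (5)^2| < delta * 11.
We need delta * 11 <= 9/100, i.e. delta <= 9/100/11 = 9/1100.
Since 9/1100 < 1, this is tighter than 1; take delta = 9/1100.
So delta = 9/1100 works.

9/1100


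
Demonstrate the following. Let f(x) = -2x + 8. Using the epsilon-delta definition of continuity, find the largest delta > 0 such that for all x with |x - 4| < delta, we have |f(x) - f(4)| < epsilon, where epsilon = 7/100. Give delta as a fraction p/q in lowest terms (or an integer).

We compute f(4) = -2*(4) + 8 = 0.
|f(x) - f(4)| = |-2x + 8 - (0)| = |-2(x - 4)| = 2|x - 4|.
We need 2|x - 4| < 7/100, i.e. |x - 4| < 7/100 / 2 = 7/200.
So any delta <= 7/200 works. Conversely, if delta > 7/200, then x = 4 + 7/200 satisfies |x - 4| = 7/200 < delta but |f(x) - f(4)| = 2 * 7/200 = 7/100, which is not < 7/100; so no larger delta works.
Hence the largest such delta is 7/200.

7/200


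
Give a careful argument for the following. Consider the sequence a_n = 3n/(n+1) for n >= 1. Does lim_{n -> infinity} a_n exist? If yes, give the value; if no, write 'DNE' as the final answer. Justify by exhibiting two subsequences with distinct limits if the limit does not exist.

Examine the behaviour of a_n along subsequences.
Even-n subsequence a_{2k} = 3(2k)/(2k+1) -> 3. Odd-n subsequence a_{2k+1} = 3(2k+1)/(2k+2) -> 3. Both tend to 3, which suggests the limit is 3; verify directly.
|a_n - 3| = |3n - 3(n+1)| / (n+1) = 3/(n+1) < 3/n for every n >= 1.
Given epsilon > 0, choose a positive integer N > 3/epsilon. Then for all n >= N, |a_n - 3| < 3/n <= 3/N < epsilon.
So by the definition of the limit, lim a_n exists and equals 3.

3


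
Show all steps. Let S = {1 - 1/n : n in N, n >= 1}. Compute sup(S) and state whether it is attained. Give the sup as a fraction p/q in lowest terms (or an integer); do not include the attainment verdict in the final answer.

Analysis:
- Values: 0, 1/2, 2/3, 3/4, ... strictly increasing.
- Minimum is 0 (n=1); inf = 0 (attained).
- 1 - 1/n -> 1 from below; sup = 1, not attained.
Conclusion: sup(S) = 1, not attained in S.

1


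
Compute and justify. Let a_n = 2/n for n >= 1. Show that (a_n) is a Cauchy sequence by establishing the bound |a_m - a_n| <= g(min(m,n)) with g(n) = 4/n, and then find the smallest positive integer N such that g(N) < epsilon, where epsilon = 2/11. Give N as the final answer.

For any m, n >= 1, by the triangle inequality:
|a_m - a_n| = |2/m - 2/n| <= 2*1/m + 2*1/n <= 4/min(m,n).
So g(n) = 4/n bounds the Cauchy difference. Since g(n) -> 0, (a_n) is Cauchy.
Now solve g(N) < 2/11: 4/N < 2/11 <=> N > 4 / (2/11) = 22.
The smallest integer strictly greater than 22 is N = 23.
Check: g(23) = 4/23 = 4/23 < 2/11; g(22) = 2/11 >= 2/11. So N = 23.

23


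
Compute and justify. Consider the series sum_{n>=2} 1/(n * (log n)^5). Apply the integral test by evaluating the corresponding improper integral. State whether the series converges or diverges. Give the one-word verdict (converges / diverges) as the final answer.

Let f(x) = 1/(x*log(x)^5). Then f is positive, continuous, and decreasing on [2, infinity), so the integral test applies.
Compute the improper integral int_{2}^infinity f(x) dx:
  antiderivative F(x) = -1/(4*log(x)^4).
  F(x) -> 0 as x -> infinity.  int = 0 - F(2) = 1/(4*log(2)^4) < infinity. By the integral test, the series converges.

converges


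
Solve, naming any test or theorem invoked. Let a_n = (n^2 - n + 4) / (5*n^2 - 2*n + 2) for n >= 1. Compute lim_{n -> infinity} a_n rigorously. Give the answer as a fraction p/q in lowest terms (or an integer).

Divide numerator and denominator by n^2, the highest power:
numerator / n^2 = 1 - 1/n + 4/n^2
denominator / n^2 = 5 - 2/n + 2/n^2
As n -> infinity, all terms of the form c/n^k (k >= 1) tend to 0.
So numerator / n^2 -> 1 and denominator / n^2 -> 5.
Therefore lim a_n = 1/5.

1/5


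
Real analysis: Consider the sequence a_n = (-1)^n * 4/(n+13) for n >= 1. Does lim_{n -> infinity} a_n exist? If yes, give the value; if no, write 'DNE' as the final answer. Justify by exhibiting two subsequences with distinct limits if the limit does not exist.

Examine the behaviour of a_n along subsequences.
Even-n subsequence a_{2k} = 4/(2k+13) -> 0. Odd-n subsequence a_{2k+1} = -4/(2k+14) -> 0. Both tend to 0, which suggests the limit is 0; verify directly.
|a_n - 0| = 4/(n+13) < 4/n for every n >= 1.
Given epsilon > 0, choose a positive integer N > 4/epsilon. Then for all n >= N, |a_n| < 4/n <= 4/N < epsilon.
So by the definition of the limit, lim a_n exists and equals 0.

0


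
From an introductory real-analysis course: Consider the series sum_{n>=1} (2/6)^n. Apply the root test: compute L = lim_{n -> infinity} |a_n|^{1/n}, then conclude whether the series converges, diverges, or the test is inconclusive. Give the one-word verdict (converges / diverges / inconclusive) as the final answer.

Let a_n denote the general term. Form |a_n|^(1/n) and simplify:
|a_n|^(1/n) = 1/3
Take the limit as n -> infinity: L = 1/3.
Since L = 1/3 < 1, the root test implies convergence.

converges


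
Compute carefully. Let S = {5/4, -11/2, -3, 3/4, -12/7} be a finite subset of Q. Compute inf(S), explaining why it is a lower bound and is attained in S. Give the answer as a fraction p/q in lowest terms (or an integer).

S is finite, so inf(S) = min(S).
Sorted increasing:
-11/2, -3, -12/7, 3/4, 5/4
The extremum is -11/2.
For every x in S, x >= -11/2. And -11/2 is in S, so it is attained.
Therefore inf(S) = -11/2.

-11/2


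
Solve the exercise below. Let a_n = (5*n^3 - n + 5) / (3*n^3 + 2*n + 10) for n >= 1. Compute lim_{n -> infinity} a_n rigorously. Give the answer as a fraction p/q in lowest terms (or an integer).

Divide numerator and denominator by n^3, the highest power:
numerator / n^3 = 5 - 1/n^2 + 5/n^3
denominator / n^3 = 3 + 2/n^2 + 10/n^3
As n -> infinity, all terms of the form c/n^k (k >= 1) tend to 0.
So numerator / n^3 -> 5 and denominator / n^3 -> 3.
Therefore lim a_n = 5/3.

5/3


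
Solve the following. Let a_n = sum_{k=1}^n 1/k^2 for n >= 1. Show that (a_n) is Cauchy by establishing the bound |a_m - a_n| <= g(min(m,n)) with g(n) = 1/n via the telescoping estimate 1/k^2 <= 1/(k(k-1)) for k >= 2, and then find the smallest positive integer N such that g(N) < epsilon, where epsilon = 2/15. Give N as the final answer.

For m > n >= 1: |a_m - a_n| = sum_{k=n+1}^m 1/k^2.
Use 1/k^2 <= 1/(k(k-1)) = 1/(k-1) - 1/k for k >= 2:
sum_{k=n+1}^m 1/k^2 <= sum_{k=n+1}^m (1/(k-1) - 1/k) = 1/n - 1/m <= 1/n.
By symmetry the same bound holds with n,m swapped, so |a_m - a_n| <= 1/min(m,n) = g(min(m,n)). Since g(n) -> 0, (a_n) is Cauchy.
Now solve g(N) < 2/15: 1/N < 2/15 <=> N > 1/(2/15) = 15/2.
The smallest integer strictly greater than 15/2 is N = 8.
Check: g(8) = 1/8 < 2/15; g(7) = 1/7 >= 2/15. So N = 8.

8


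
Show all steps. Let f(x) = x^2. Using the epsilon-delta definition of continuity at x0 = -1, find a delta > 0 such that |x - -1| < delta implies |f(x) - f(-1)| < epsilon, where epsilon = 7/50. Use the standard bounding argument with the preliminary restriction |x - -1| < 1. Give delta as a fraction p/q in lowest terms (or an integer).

Factor: |x^2 - (-1)^2| = |x - -1| * |x + -1|.
Impose |x - -1| < 1 first. Then |x + -1| = |(x - -1) + 2*(-1)| <= |x - -1| + 2*|-1| < 1 + 2 = 3.
So |x^2 - (-1)^2| < delta * 3.
We need delta * 3 <= 7/50, i.e. delta <= 7/50/3 = 7/150.
Since 7/150 < 1, this is tighter than 1; take delta = 7/150.
So delta = 7/150 works.

7/150


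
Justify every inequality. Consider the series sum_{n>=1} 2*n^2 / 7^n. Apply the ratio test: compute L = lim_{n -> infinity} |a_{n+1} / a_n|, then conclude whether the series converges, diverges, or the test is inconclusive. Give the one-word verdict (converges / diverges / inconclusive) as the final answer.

Let a_n denote the general term. Form the ratio a_{n+1}/a_n and simplify:
a_{n+1}/a_n = (n + 1)^2/(7*n^2)
Take the limit as n -> infinity: L = 1/7.
Since L = 1/7 < 1, the ratio test implies the series converges.

converges


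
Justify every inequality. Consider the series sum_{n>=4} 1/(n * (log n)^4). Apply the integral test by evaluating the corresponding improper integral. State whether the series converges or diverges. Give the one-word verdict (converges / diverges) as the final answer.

Let f(x) = 1/(x*log(x)^4). Then f is positive, continuous, and decreasing on [4, infinity), so the integral test applies.
Compute the improper integral int_{4}^infinity f(x) dx:
  antiderivative F(x) = -1/(3*log(x)^3).
  F(x) -> 0 as x -> infinity.  int = 0 - F(4) = 1/(3*log(4)^3) < infinity. By the integral test, the series converges.

converges
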